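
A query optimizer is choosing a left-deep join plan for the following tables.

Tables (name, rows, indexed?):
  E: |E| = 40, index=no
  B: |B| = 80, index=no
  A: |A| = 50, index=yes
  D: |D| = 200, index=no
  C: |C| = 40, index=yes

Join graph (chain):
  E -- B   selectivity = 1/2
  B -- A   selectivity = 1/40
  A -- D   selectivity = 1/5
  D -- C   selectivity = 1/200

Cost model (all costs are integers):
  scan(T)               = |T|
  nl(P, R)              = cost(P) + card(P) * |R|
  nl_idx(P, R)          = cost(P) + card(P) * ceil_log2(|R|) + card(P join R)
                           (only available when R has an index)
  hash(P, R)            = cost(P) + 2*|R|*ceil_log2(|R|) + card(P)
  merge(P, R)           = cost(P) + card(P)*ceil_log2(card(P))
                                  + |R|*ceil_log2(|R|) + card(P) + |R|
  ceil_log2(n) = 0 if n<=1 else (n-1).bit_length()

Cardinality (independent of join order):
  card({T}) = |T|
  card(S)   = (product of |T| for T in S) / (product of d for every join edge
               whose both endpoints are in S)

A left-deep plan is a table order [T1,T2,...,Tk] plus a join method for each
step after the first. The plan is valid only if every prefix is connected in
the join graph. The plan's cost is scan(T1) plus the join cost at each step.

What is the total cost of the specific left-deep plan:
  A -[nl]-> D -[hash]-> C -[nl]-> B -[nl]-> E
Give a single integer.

step 1: scan A: cost=50, card=50
step 2: join D via nl
    card(P join D) = 50*200/(5) = 2000
    cost = 50 + 50*200 = 10050
step 3: join C via hash
    card(P join C) = 2000*40/(200) = 400
    cost = 10050 + 2*40*6 + 2000 = 12530
step 4: join B via nl
    card(P join B) = 400*80/(40) = 800
    cost = 12530 + 400*80 = 44530
step 5: join E via nl
    card(P join E) = 800*40/(2) = 16000
    cost = 44530 + 800*40 = 76530

76530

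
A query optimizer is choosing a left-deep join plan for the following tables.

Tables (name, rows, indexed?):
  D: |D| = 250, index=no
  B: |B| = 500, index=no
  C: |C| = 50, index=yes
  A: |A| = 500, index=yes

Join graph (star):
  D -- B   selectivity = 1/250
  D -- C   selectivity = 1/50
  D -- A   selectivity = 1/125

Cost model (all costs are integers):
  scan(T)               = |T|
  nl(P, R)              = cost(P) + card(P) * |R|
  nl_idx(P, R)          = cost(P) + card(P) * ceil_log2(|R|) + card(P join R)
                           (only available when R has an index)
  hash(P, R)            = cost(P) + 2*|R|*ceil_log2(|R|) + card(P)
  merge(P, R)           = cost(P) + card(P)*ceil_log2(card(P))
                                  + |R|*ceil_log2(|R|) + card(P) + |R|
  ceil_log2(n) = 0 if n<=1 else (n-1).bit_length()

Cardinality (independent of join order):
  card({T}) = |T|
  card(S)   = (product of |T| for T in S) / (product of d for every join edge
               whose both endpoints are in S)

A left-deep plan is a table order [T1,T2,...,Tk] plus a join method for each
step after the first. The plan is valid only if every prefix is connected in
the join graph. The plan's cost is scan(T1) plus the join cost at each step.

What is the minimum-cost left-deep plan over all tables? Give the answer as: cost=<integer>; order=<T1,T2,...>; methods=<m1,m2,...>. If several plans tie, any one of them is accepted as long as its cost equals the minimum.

Selinger DP (subsets sized 1..n):
  {D}: scan cost=250, card=250
  {B}: scan cost=500, card=500
  {C}: scan cost=50, card=50
  {A}: scan cost=500, card=500
  {BD}: card=500; try (D,hash)→5000, (B,merge)→7500, (D,merge)→7750, (B,hash)→9500, (B,nl)→125250, (D,nl)→125500; best=5000 via (D,hash)
  {CD}: card=250; try (C,hash)→1100, (C,nl_idx)→2000, (D,merge)→2650, (C,merge)→2850, (D,hash)→4100, (D,nl)→12550 …(+1); best=1100 via (C,hash)
  {AD}: card=1000; try (A,nl_idx)→3500, (D,hash)→5000, (A,merge)→7500, (D,merge)→7750, (A,hash)→9500, (A,nl)→125250 …(+1); best=3500 via (A,nl_idx)
  {BCD}: card=500; try (C,hash)→6100, (B,merge)→8350, (C,nl_idx)→8500, (C,merge)→10350, (B,hash)→10350, (C,nl)→30000 …(+1); best=6100 via (C,hash)
  {ABD}: card=2000; try (A,nl_idx)→11500, (B,hash)→13500, (A,hash)→14500, (A,merge)→15000, (B,merge)→19500, (A,nl)→255000 …(+1); best=11500 via (A,nl_idx)
  {ACD}: card=1000; try (A,nl_idx)→4350, (C,hash)→5100, (A,merge)→8350, (A,hash)→10350, (C,nl_idx)→10500, (C,merge)→14850 …(+2); best=4350 via (A,nl_idx)
  {ABCD}: card=2000; try (A,nl_idx)→12600, (C,hash)→14100, (B,hash)→14350, (A,hash)→15600, (A,merge)→16100, (B,merge)→20350 …(+5); best=12600 via (A,nl_idx)

cost=12600; order=B,D,C,A; methods=hash,hash,nl_idx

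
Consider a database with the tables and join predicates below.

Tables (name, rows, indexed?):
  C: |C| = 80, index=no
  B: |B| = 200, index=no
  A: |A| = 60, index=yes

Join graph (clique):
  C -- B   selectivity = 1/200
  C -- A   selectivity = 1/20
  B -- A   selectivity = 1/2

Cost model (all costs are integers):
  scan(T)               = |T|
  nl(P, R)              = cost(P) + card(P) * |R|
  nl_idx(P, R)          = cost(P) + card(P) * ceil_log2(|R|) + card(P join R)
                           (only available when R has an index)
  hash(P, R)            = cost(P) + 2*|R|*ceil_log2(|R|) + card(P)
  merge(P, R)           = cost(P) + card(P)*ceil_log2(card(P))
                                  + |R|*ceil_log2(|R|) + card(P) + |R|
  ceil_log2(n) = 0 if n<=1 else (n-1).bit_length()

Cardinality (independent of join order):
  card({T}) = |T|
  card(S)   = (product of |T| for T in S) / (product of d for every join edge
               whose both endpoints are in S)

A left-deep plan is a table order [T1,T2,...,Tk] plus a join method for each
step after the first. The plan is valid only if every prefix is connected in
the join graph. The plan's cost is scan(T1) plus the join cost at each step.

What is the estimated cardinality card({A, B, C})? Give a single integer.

120

Tables in S: A(60), B(200), C(80)
Edges inside S: C-B(d=200), C-A(d=20), B-A(d=2)
numerator = 60 * 200 * 80 = 960000
denominator = 200 * 20 * 2 = 8000
card(S) = 960000 / 8000 = 120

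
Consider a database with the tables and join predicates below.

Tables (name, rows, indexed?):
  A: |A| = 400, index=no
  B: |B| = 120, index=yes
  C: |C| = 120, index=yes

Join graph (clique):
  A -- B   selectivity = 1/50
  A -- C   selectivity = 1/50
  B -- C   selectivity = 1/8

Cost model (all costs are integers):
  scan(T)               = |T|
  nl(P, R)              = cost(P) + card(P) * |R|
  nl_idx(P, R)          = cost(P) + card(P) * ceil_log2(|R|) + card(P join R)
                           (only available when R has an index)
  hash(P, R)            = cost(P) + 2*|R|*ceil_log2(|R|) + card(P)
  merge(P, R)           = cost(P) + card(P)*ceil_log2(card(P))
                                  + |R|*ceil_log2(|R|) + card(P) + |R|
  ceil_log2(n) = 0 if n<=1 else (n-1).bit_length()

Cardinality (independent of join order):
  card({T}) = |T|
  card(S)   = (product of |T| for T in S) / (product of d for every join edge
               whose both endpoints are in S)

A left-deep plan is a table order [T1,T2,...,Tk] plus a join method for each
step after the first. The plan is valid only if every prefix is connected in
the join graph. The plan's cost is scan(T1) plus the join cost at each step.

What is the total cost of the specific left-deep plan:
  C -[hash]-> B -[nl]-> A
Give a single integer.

721920

step 1: scan C: cost=120, card=120
step 2: join B via hash
    card(P join B) = 120*120/(8) = 1800
    cost = 120 + 2*120*7 + 120 = 1920
step 3: join A via nl
    card(P join A) = 1800*400/(50*50) = 288
    cost = 1920 + 1800*400 = 721920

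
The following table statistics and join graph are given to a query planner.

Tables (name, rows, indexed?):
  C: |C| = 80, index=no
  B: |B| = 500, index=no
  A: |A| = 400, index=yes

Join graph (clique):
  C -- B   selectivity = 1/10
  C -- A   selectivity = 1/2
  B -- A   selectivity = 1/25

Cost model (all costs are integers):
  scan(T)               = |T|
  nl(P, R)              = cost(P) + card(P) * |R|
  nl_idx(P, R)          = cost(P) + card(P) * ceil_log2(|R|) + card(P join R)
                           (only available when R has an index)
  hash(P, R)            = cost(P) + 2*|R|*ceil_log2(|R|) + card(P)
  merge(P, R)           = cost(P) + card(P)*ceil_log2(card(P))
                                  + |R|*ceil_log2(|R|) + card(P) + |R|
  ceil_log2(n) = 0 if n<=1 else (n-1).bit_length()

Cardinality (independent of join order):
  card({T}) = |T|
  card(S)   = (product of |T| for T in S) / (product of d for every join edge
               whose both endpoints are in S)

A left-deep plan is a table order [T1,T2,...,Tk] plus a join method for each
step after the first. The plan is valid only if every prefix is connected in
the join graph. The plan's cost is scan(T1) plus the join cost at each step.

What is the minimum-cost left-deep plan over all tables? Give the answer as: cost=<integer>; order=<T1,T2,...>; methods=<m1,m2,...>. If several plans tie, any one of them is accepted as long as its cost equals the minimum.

cost=13320; order=B,C,A; methods=hash,hash

Selinger DP (subsets sized 1..n):
  {C}: scan cost=80, card=80
  {B}: scan cost=500, card=500
  {A}: scan cost=400, card=400
  {BC}: card=4000; try (C,hash)→2120, (B,merge)→5720, (C,merge)→6140, (B,hash)→9160, (B,nl)→40080, (C,nl)→40500; best=2120 via (C,hash)
  {AC}: card=16000; try (C,hash)→1920, (A,merge)→4720, (C,merge)→5040, (A,hash)→7360, (A,nl_idx)→16800, (A,nl)→32080 …(+1); best=1920 via (C,hash)
  {AB}: card=8000; try (A,hash)→8200, (B,merge)→9400, (A,merge)→9500, (B,hash)→9800, (A,nl_idx)→13000, (B,nl)→200400 …(+1); best=8200 via (A,hash)
  {ABC}: card=32000; try (A,hash)→13320, (C,hash)→17320, (B,hash)→26920, (A,merge)→58120, (A,nl_idx)→70120, (C,merge)→120840 …(+4); best=13320 via (A,hash)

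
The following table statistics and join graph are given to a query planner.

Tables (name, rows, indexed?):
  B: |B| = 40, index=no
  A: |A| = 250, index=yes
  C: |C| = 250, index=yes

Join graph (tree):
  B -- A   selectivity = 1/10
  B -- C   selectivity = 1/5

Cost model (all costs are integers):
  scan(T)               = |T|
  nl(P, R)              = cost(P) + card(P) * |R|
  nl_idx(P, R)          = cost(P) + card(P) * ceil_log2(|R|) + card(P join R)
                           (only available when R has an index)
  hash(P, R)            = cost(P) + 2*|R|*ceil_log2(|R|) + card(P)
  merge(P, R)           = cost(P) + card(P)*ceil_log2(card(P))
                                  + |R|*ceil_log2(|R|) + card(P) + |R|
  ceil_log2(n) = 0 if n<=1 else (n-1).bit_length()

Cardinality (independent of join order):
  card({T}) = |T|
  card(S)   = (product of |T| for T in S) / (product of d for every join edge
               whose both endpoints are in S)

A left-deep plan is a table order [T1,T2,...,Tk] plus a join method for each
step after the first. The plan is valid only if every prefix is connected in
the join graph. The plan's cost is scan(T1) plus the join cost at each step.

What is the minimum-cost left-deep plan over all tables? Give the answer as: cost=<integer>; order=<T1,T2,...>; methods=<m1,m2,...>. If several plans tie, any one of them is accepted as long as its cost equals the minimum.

Selinger DP (subsets sized 1..n):
  {B}: scan cost=40, card=40
  {A}: scan cost=250, card=250
  {C}: scan cost=250, card=250
  {AB}: card=1000; try (B,hash)→980, (A,nl_idx)→1360, (A,merge)→2570, (B,merge)→2780, (A,hash)→4080, (A,nl)→10040 …(+1); best=980 via (B,hash)
  {BC}: card=2000; try (B,hash)→980, (C,nl_idx)→2360, (C,merge)→2570, (B,merge)→2780, (C,hash)→4080, (C,nl)→10040 …(+1); best=980 via (B,hash)
  {ABC}: card=50000; try (C,hash)→5980, (A,hash)→6980, (C,merge)→14230, (A,merge)→27230, (C,nl_idx)→58980, (A,nl_idx)→66980 …(+2); best=5980 via (C,hash)

cost=5980; order=A,B,C; methods=hash,hash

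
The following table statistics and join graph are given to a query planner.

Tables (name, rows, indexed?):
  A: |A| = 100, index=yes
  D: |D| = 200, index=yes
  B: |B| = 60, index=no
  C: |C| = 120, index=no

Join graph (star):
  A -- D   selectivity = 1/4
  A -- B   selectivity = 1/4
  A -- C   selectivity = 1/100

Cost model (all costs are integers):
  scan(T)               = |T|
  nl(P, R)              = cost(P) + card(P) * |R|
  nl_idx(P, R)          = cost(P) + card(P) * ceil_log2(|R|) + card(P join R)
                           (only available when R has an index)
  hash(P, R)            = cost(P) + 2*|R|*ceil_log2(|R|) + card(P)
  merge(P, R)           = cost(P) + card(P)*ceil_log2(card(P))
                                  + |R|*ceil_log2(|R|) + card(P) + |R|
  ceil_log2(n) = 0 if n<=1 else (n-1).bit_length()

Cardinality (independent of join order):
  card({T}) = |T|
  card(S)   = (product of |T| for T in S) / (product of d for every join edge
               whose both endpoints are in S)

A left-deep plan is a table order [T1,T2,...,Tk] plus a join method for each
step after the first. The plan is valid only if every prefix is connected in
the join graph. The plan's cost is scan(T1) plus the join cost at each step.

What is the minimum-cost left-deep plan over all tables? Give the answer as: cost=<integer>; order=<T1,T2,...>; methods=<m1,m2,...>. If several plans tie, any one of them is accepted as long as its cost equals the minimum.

cost=6920; order=C,A,B,D; methods=nl_idx,hash,hash

Selinger DP (subsets sized 1..n):
  {A}: scan cost=100, card=100
  {D}: scan cost=200, card=200
  {B}: scan cost=60, card=60
  {C}: scan cost=120, card=120
  {AD}: card=5000; try (A,hash)→1800, (D,merge)→2700, (A,merge)→2800, (D,hash)→3400, (D,nl_idx)→5900, (A,nl_idx)→6600 …(+2); best=1800 via (A,hash)
  {AB}: card=1500; try (B,hash)→920, (A,merge)→1280, (B,merge)→1320, (A,hash)→1520, (A,nl_idx)→1980, (A,nl)→6060 …(+1); best=920 via (B,hash)
  {AC}: card=120; try (A,nl_idx)→1080, (A,hash)→1640, (C,merge)→1860, (C,hash)→1880, (A,merge)→1880, (C,nl)→12100 …(+1); best=1080 via (A,nl_idx)
  {ABD}: card=75000; try (D,hash)→5620, (B,hash)→7520, (D,merge)→20720, (B,merge)→72220, (D,nl_idx)→87920, (D,nl)→300920 …(+1); best=5620 via (D,hash)
  {ACD}: card=6000; try (D,merge)→3840, (D,hash)→4400, (D,nl_idx)→8040, (C,hash)→8480, (D,nl)→25080, (C,merge)→72760 …(+1); best=3840 via (D,merge)
  {ABC}: card=1800; try (B,hash)→1920, (B,merge)→2460, (C,hash)→4100, (B,nl)→8280, (C,merge)→19880, (C,nl)→180920; best=1920 via (B,hash)
  {ABCD}: card=90000; try (D,hash)→6920, (B,hash)→10560, (D,merge)→25320, (C,hash)→82300, (B,merge)→88260, (D,nl_idx)→106320 …(+4); best=6920 via (D,hash)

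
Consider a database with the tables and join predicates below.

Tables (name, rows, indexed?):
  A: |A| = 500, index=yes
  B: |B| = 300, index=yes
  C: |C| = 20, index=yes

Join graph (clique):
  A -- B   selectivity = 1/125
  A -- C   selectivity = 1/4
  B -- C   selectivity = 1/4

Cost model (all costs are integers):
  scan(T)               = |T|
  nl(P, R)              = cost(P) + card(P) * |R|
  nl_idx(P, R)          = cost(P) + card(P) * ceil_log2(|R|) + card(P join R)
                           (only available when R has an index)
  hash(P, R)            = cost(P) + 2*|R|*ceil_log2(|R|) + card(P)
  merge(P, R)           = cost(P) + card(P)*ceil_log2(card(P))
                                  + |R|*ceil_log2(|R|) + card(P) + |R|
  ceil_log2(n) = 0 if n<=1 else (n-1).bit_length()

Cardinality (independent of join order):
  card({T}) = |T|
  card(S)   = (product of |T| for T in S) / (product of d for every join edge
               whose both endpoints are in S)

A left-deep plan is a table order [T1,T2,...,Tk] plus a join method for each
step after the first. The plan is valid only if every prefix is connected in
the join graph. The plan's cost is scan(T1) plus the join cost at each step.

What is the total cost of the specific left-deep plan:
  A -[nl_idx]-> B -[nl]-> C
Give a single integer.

30200

step 1: scan A: cost=500, card=500
step 2: join B via nl_idx
    card(P join B) = 500*300/(125) = 1200
    cost = 500 + 500*9 + 1200 = 6200
step 3: join C via nl
    card(P join C) = 1200*20/(4*4) = 1500
    cost = 6200 + 1200*20 = 30200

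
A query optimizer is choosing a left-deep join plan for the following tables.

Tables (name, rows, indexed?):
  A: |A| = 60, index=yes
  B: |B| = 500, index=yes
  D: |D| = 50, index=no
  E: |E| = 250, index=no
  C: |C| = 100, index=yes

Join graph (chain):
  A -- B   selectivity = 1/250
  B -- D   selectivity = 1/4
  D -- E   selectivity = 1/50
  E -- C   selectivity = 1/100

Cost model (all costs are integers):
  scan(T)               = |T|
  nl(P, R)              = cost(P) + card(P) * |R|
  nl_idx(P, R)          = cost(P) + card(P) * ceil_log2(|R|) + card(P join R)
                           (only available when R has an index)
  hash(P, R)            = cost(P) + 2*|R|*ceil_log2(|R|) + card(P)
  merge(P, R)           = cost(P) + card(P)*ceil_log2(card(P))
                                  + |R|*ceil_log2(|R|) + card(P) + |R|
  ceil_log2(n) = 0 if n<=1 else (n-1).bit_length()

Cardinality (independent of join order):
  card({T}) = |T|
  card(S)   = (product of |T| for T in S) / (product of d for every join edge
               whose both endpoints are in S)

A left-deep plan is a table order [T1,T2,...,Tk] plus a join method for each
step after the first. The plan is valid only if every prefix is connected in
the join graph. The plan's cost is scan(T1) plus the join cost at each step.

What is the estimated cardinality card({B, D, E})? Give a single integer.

31250

Tables in S: B(500), D(50), E(250)
Edges inside S: B-D(d=4), D-E(d=50)
numerator = 500 * 50 * 250 = 6250000
denominator = 4 * 50 = 200
card(S) = 6250000 / 200 = 31250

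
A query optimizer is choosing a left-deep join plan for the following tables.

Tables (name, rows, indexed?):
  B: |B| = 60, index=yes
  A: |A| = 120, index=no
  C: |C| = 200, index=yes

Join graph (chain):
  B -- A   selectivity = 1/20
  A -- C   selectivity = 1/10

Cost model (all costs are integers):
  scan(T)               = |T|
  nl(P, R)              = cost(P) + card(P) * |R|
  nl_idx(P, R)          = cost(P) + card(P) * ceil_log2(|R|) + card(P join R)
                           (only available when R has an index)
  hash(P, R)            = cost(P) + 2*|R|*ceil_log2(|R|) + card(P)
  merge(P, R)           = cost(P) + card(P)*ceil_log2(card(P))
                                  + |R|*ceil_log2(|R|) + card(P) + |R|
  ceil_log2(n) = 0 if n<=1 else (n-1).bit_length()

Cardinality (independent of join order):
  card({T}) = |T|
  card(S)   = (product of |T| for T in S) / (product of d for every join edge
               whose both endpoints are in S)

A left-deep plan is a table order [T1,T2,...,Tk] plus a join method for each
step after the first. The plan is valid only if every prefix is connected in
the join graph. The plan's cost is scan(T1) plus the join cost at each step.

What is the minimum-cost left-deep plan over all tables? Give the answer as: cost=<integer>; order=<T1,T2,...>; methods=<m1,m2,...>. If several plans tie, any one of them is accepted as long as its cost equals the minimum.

Selinger DP (subsets sized 1..n):
  {B}: scan cost=60, card=60
  {A}: scan cost=120, card=120
  {C}: scan cost=200, card=200
  {AB}: card=360; try (B,hash)→960, (B,nl_idx)→1200, (A,merge)→1440, (B,merge)→1500, (A,hash)→1800, (A,nl)→7260 …(+1); best=960 via (B,hash)
  {AC}: card=2400; try (A,hash)→2080, (C,merge)→2880, (A,merge)→2960, (C,hash)→3440, (C,nl_idx)→3480, (C,nl)→24120 …(+1); best=2080 via (A,hash)
  {ABC}: card=7200; try (C,hash)→4520, (B,hash)→5200, (C,merge)→6360, (C,nl_idx)→11040, (B,nl_idx)→23680, (B,merge)→33700 …(+2); best=4520 via (C,hash)

cost=4520; order=A,B,C; methods=hash,hash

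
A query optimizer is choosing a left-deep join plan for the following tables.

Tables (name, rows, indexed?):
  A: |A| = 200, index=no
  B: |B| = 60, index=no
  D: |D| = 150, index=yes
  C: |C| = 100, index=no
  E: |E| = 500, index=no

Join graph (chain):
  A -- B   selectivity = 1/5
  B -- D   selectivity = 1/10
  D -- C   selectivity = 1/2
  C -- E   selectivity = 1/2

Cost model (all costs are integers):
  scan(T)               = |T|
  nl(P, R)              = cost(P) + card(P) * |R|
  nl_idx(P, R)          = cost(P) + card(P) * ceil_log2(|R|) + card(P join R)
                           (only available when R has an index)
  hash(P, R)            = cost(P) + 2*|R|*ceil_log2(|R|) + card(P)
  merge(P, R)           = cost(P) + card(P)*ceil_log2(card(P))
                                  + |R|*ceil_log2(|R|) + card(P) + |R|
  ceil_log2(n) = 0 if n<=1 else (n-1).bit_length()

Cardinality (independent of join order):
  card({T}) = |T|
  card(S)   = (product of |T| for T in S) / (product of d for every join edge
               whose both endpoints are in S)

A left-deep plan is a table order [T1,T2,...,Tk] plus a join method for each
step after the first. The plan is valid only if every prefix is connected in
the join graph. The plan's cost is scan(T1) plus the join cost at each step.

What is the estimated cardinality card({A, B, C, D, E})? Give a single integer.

Tables in S: A(200), B(60), C(100), D(150), E(500)
Edges inside S: A-B(d=5), B-D(d=10), D-C(d=2), C-E(d=2)
numerator = 200 * 60 * 100 * 150 * 500 = 90000000000
denominator = 5 * 10 * 2 * 2 = 200
card(S) = 90000000000 / 200 = 450000000

450000000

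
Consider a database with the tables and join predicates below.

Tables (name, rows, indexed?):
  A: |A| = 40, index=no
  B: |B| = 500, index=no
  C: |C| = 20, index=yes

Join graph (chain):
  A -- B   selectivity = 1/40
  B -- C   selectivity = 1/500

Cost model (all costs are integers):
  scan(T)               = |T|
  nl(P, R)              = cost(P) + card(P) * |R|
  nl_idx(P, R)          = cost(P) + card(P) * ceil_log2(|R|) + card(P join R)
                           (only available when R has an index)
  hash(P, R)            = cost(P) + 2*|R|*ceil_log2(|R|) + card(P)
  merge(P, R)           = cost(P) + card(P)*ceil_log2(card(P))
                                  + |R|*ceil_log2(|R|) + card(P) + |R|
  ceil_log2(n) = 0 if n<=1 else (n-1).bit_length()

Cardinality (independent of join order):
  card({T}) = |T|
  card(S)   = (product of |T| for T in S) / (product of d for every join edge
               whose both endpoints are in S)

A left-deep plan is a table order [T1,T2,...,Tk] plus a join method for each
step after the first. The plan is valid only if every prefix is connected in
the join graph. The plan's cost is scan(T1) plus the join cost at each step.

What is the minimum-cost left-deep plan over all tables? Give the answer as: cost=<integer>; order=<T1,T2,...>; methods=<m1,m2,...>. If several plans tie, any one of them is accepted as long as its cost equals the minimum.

Selinger DP (subsets sized 1..n):
  {A}: scan cost=40, card=40
  {B}: scan cost=500, card=500
  {C}: scan cost=20, card=20
  {AB}: card=500; try (A,hash)→1480, (B,merge)→5320, (A,merge)→5780, (B,hash)→9080, (B,nl)→20040, (A,nl)→20500; best=1480 via (A,hash)
  {BC}: card=20; try (C,hash)→1200, (C,nl_idx)→3020, (B,merge)→5140, (C,merge)→5620, (B,hash)→9040, (B,nl)→10020 …(+1); best=1200 via (C,hash)
  {ABC}: card=20; try (A,merge)→1600, (A,hash)→1700, (A,nl)→2000, (C,hash)→2180, (C,nl_idx)→4000, (C,merge)→6600 …(+1); best=1600 via (A,merge)

cost=1600; order=B,C,A; methods=hash,merge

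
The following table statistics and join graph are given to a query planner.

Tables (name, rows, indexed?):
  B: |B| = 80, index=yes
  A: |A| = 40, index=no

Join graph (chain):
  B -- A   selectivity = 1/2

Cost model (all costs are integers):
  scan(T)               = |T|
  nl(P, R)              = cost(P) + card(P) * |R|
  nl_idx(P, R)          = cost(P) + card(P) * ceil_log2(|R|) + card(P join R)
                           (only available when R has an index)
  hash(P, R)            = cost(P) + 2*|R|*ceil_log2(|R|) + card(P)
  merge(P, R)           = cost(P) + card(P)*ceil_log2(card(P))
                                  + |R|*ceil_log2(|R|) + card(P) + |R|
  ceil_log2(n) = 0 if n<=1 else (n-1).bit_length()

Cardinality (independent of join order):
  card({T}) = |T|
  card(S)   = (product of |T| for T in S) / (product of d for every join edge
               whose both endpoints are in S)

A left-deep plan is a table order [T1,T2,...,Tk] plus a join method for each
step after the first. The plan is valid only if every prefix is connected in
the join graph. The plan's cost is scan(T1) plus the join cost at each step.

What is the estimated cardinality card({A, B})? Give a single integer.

Tables in S: A(40), B(80)
Edges inside S: B-A(d=2)
numerator = 40 * 80 = 3200
denominator = 2 = 2
card(S) = 3200 / 2 = 1600

1600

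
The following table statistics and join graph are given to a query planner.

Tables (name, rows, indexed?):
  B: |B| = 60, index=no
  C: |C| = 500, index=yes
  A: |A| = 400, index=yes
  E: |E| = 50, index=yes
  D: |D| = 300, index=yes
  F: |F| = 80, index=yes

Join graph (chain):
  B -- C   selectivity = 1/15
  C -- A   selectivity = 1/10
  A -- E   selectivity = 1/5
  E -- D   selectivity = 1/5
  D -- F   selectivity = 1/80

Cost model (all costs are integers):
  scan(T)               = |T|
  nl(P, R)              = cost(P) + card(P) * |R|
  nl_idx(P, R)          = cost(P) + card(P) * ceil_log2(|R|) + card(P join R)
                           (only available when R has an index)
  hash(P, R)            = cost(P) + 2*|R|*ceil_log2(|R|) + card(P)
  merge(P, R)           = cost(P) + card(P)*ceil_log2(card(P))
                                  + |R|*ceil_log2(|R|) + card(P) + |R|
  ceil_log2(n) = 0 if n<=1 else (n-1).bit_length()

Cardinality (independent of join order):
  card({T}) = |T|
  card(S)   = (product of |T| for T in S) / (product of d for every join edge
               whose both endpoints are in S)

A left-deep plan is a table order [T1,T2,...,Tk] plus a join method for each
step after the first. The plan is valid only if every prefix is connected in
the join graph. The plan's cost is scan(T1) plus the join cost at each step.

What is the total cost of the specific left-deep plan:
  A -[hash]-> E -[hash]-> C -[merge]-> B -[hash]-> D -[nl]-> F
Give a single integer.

3844620220

step 1: scan A: cost=400, card=400
step 2: join E via hash
    card(P join E) = 400*50/(5) = 4000
    cost = 400 + 2*50*6 + 400 = 1400
step 3: join C via hash
    card(P join C) = 4000*500/(10) = 200000
    cost = 1400 + 2*500*9 + 4000 = 14400
step 4: join B via merge
    card(P join B) = 200000*60/(15) = 800000
    cost = 14400 + 200000*18 + 60*6 + 200000 + 60 = 3814820
step 5: join D via hash
    card(P join D) = 800000*300/(5) = 48000000
    cost = 3814820 + 2*300*9 + 800000 = 4620220
step 6: join F via nl
    card(P join F) = 48000000*80/(80) = 48000000
    cost = 4620220 + 48000000*80 = 3844620220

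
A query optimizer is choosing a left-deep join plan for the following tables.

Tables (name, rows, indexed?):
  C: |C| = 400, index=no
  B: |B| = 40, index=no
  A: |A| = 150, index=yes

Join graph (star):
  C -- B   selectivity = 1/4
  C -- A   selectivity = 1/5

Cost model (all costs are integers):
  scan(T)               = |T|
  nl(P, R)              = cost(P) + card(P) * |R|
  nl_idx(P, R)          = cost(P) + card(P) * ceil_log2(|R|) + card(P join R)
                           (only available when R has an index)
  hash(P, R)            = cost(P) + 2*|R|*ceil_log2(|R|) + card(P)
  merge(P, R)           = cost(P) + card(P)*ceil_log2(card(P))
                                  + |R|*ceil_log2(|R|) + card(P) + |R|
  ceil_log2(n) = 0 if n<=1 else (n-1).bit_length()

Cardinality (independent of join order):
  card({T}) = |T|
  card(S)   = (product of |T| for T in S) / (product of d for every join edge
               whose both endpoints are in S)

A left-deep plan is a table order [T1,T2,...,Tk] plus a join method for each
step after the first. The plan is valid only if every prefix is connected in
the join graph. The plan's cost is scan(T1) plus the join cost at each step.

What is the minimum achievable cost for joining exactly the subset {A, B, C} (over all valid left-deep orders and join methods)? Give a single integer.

7680

Selinger DP over subsets of {A,B,C}:
  {C}: scan cost=400, card=400
  {B}: scan cost=40, card=40
  {A}: scan cost=150, card=150
  {BC}: card=4000; try (B,hash)→1280, (C,merge)→4320, (B,merge)→4680, (C,hash)→7280, (C,nl)→16040, (B,nl)→16400; best=1280 via (B,hash)
  {AC}: card=12000; try (A,hash)→3200, (C,merge)→5500, (A,merge)→5750, (C,hash)→7500, (A,nl_idx)→15600, (C,nl)→60150 …(+1); best=3200 via (A,hash)
  {ABC}: card=120000; try (A,hash)→7680, (B,hash)→15680, (A,merge)→54630, (A,nl_idx)→153280, (B,merge)→183480, (B,nl)→483200 …(+1); best=7680 via (A,hash)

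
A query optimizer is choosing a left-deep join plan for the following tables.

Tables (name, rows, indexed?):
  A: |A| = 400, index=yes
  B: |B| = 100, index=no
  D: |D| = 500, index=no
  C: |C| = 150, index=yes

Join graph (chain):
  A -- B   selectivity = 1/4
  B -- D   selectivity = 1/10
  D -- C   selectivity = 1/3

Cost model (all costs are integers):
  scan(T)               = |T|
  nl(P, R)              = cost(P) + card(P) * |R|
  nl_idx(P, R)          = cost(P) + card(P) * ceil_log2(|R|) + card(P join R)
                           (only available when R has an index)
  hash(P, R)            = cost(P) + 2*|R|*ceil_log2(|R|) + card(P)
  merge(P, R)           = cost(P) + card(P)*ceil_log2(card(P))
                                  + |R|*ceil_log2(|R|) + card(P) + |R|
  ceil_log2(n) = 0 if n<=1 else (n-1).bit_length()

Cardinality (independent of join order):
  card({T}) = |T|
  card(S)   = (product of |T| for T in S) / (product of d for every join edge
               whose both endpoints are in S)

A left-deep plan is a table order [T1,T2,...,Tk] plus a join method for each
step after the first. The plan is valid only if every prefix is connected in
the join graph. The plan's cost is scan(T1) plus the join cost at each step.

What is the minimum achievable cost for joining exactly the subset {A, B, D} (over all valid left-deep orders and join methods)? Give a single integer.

14600

Selinger DP over subsets of {A,B,D}:
  {A}: scan cost=400, card=400
  {B}: scan cost=100, card=100
  {D}: scan cost=500, card=500
  {AB}: card=10000; try (B,hash)→2200, (A,merge)→4900, (B,merge)→5200, (A,hash)→7400, (A,nl_idx)→11000, (A,nl)→40100 …(+1); best=2200 via (B,hash)
  {BD}: card=5000; try (B,hash)→2400, (D,merge)→5900, (B,merge)→6300, (D,hash)→9200, (D,nl)→50100, (B,nl)→50500; best=2400 via (B,hash)
  {ABD}: card=500000; try (A,hash)→14600, (D,hash)→21200, (A,merge)→76400, (D,merge)→157200, (A,nl_idx)→547400, (A,nl)→2002400 …(+1); best=14600 via (A,hash)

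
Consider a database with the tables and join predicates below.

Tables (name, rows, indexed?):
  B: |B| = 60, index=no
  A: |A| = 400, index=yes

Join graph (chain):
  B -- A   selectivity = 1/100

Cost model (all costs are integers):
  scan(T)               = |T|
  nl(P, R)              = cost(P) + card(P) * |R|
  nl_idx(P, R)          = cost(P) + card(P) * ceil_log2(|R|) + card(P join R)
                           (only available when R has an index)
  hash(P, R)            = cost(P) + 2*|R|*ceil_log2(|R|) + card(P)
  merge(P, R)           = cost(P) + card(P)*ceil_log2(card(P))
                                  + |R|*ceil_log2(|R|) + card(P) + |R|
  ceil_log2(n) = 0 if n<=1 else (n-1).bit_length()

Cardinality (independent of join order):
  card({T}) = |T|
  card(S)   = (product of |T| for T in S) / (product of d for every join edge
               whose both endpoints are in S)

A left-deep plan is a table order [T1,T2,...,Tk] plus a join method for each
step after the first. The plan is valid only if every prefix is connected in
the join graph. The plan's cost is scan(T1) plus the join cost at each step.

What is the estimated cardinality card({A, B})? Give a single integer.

240

Tables in S: A(400), B(60)
Edges inside S: B-A(d=100)
numerator = 400 * 60 = 24000
denominator = 100 = 100
card(S) = 24000 / 100 = 240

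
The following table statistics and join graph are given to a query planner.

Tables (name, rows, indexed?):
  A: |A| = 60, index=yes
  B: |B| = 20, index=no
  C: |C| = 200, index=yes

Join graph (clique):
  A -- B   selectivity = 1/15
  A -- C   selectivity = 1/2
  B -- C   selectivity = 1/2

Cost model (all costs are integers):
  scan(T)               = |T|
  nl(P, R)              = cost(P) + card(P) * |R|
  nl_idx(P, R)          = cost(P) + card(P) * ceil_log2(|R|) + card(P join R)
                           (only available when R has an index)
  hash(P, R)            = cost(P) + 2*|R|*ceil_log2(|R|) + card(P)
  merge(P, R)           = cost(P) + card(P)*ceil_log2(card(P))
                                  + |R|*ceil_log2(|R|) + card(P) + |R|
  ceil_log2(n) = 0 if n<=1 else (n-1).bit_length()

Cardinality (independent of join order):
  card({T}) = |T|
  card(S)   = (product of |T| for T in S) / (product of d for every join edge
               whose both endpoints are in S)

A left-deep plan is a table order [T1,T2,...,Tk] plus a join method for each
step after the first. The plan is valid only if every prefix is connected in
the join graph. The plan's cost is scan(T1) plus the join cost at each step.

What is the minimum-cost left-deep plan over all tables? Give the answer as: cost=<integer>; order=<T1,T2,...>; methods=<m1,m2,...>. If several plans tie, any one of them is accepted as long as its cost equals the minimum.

cost=2660; order=B,A,C; methods=nl_idx,merge

Selinger DP (subsets sized 1..n):
  {A}: scan cost=60, card=60
  {B}: scan cost=20, card=20
  {C}: scan cost=200, card=200
  {AB}: card=80; try (A,nl_idx)→220, (B,hash)→320, (A,merge)→560, (B,merge)→600, (A,hash)→760, (A,nl)→1220 …(+1); best=220 via (A,nl_idx)
  {AC}: card=6000; try (A,hash)→1120, (C,merge)→2280, (A,merge)→2420, (C,hash)→3320, (C,nl_idx)→6540, (A,nl_idx)→7400 …(+2); best=1120 via (A,hash)
  {BC}: card=2000; try (B,hash)→600, (C,merge)→1940, (B,merge)→2120, (C,nl_idx)→2180, (C,hash)→3240, (C,nl)→4020 …(+1); best=600 via (B,hash)
  {ABC}: card=4000; try (C,merge)→2660, (A,hash)→3320, (C,hash)→3500, (C,nl_idx)→4860, (B,hash)→7320, (C,nl)→16220 …(+5); best=2660 via (C,merge)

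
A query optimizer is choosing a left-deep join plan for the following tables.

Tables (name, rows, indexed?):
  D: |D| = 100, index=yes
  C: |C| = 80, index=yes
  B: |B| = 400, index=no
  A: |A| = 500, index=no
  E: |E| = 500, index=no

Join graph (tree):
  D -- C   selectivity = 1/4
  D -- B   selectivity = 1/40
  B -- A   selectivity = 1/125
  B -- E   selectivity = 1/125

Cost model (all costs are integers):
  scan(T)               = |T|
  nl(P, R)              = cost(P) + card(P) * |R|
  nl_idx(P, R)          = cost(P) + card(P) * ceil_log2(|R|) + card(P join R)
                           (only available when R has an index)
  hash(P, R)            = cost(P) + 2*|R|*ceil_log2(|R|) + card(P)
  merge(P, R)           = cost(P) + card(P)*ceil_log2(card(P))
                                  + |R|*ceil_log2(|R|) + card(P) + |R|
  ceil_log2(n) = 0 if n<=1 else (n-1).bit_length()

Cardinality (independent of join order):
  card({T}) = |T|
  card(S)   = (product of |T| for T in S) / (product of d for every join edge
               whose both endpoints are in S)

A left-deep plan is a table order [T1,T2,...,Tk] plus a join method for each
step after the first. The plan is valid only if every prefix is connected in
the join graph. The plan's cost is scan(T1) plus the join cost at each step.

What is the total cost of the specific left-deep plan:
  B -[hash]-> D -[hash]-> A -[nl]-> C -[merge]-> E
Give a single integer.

step 1: scan B: cost=400, card=400
step 2: join D via hash
    card(P join D) = 400*100/(40) = 1000
    cost = 400 + 2*100*7 + 400 = 2200
step 3: join A via hash
    card(P join A) = 1000*500/(125) = 4000
    cost = 2200 + 2*500*9 + 1000 = 12200
step 4: join C via nl
    card(P join C) = 4000*80/(4) = 80000
    cost = 12200 + 4000*80 = 332200
step 5: join E via merge
    card(P join E) = 80000*500/(125) = 320000
    cost = 332200 + 80000*17 + 500*9 + 80000 + 500 = 1777200

1777200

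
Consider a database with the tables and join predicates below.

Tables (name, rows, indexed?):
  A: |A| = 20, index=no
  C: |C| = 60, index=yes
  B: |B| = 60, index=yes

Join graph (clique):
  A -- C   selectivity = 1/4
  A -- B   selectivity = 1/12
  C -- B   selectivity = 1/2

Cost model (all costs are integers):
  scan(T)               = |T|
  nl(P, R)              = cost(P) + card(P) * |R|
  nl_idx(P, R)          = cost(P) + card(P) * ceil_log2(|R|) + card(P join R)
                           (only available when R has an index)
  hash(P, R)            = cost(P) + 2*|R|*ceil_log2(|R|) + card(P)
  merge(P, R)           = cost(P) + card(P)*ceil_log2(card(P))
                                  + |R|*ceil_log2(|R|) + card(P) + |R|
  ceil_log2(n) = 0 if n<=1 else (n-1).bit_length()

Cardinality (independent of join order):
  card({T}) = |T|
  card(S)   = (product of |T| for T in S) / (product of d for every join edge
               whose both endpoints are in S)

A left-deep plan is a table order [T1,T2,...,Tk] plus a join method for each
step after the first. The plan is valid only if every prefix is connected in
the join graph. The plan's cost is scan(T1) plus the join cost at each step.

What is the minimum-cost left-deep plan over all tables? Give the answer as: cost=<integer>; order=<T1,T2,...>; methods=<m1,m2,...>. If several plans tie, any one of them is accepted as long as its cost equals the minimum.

Selinger DP (subsets sized 1..n):
  {A}: scan cost=20, card=20
  {C}: scan cost=60, card=60
  {B}: scan cost=60, card=60
  {AC}: card=300; try (A,hash)→320, (C,nl_idx)→440, (C,merge)→560, (A,merge)→600, (C,hash)→760, (C,nl)→1220 …(+1); best=320 via (A,hash)
  {AB}: card=100; try (B,nl_idx)→240, (A,hash)→320, (B,merge)→560, (A,merge)→600, (B,hash)→760, (B,nl)→1220 …(+1); best=240 via (B,nl_idx)
  {BC}: card=1800; try (C,hash)→840, (B,hash)→840, (C,merge)→900, (B,merge)→900, (C,nl_idx)→2220, (B,nl_idx)→2220 …(+2); best=840 via (C,hash)
  {ABC}: card=750; try (C,hash)→1060, (B,hash)→1340, (C,merge)→1460, (C,nl_idx)→1590, (A,hash)→2840, (B,nl_idx)→2870 …(+5); best=1060 via (C,hash)

cost=1060; order=A,B,C; methods=nl_idx,hash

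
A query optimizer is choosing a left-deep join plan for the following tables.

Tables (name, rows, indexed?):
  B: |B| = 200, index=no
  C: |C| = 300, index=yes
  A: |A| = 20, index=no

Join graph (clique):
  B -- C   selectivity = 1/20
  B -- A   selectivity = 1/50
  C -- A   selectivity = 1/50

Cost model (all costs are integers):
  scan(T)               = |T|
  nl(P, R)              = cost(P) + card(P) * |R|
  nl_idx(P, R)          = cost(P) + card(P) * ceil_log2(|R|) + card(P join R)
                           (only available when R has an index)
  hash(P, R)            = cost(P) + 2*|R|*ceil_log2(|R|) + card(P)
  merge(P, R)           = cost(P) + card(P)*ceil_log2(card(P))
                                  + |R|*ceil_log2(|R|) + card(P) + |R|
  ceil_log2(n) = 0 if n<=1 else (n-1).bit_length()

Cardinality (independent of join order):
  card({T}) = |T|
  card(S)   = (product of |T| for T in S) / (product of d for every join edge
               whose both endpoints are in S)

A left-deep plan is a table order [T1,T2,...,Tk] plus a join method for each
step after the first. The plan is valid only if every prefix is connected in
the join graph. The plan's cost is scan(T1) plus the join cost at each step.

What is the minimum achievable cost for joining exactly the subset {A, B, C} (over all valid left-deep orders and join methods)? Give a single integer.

Selinger DP over subsets of {A,B,C}:
  {B}: scan cost=200, card=200
  {C}: scan cost=300, card=300
  {A}: scan cost=20, card=20
  {BC}: card=3000; try (B,hash)→3800, (C,merge)→5000, (C,nl_idx)→5000, (B,merge)→5100, (C,hash)→5800, (C,nl)→60200 …(+1); best=3800 via (B,hash)
  {AB}: card=80; try (A,hash)→600, (B,merge)→1940, (A,merge)→2120, (B,hash)→3240, (B,nl)→4020, (A,nl)→4200; best=600 via (A,hash)
  {AC}: card=120; try (C,nl_idx)→320, (A,hash)→800, (C,merge)→3140, (A,merge)→3420, (C,hash)→5440, (C,nl)→6020 …(+1); best=320 via (C,nl_idx)
  {ABC}: card=24; try (C,nl_idx)→1344, (B,merge)→3080, (B,hash)→3640, (C,merge)→4240, (C,hash)→6080, (A,hash)→7000 …(+4); best=1344 via (C,nl_idx)

1344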